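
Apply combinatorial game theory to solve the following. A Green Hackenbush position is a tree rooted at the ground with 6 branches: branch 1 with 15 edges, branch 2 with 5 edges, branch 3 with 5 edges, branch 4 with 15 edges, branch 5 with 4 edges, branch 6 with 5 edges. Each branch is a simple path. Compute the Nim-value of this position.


The tree has 6 branches from the ground vertex.
In Green Hackenbush, the Nim-value of a simple path of length k is k.
Branch 1: length 15, Nim-value = 15
Branch 2: length 5, Nim-value = 5
Branch 3: length 5, Nim-value = 5
Branch 4: length 15, Nim-value = 15
Branch 5: length 4, Nim-value = 4
Branch 6: length 5, Nim-value = 5
Total Nim-value = XOR of all branch values:
0 XOR 15 = 15
15 XOR 5 = 10
10 XOR 5 = 15
15 XOR 15 = 0
0 XOR 4 = 4
4 XOR 5 = 1
Nim-value of the tree = 1

1


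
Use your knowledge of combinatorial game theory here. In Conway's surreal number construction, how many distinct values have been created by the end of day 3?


Day 0: {|} = 0 is born. Count = 1.
Day n: the number of surreal numbers born by day n is 2^(n+1) - 1.
By day 0: 2^1 - 1 = 1
By day 1: 2^2 - 1 = 3
By day 2: 2^3 - 1 = 7
By day 3: 2^4 - 1 = 15
By day 3: 15 surreal numbers.

15


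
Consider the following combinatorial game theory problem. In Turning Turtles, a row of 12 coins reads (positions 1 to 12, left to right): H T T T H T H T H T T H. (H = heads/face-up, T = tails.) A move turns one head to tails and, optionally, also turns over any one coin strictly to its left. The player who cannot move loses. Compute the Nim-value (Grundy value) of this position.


Coins: H T T T H T H T H T T H
Key fact: a single head at position k behaves exactly like a Nim heap of size k (turning it to T and optionally flipping a coin at j < k corresponds to moving the heap from k to j, or to 0), and heads combine as a disjunctive sum (two heads at the same place would cancel, matching j XOR j = 0). So the Nim-value is the XOR of the 1-indexed positions of the heads.
Face-up positions (1-indexed): [1, 5, 7, 9, 12]
XOR 0 with 1: 0 XOR 1 = 1
XOR 1 with 5: 1 XOR 5 = 4
XOR 4 with 7: 4 XOR 7 = 3
XOR 3 with 9: 3 XOR 9 = 10
XOR 10 with 12: 10 XOR 12 = 6
Nim-value = 6

6


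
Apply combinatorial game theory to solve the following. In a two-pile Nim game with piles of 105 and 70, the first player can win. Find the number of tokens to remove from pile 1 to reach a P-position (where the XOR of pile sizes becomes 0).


Piles: 105 and 70
Current XOR: 105 XOR 70 = 47 (non-zero, so this is an N-position).
To make the XOR zero, we need to find a move that balances the piles.
For pile 1 (size 105): target = 105 XOR 47 = 70
We reduce pile 1 from 105 to 70.
Tokens removed: 105 - 70 = 35
Verification: 70 XOR 70 = 0

35


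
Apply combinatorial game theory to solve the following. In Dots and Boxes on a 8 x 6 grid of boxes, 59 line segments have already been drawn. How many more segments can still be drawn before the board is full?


Grid: 8 x 6 boxes, i.e. 9 rows and 7 columns of dots.
Horizontal edges: (rows + 1) * cols = 9 * 6 = 54
Vertical edges: rows * (cols + 1) = 8 * 7 = 56
Total edges: 54 + 56 = 110
Edges drawn: 59
Remaining: 110 - 59 = 51

51


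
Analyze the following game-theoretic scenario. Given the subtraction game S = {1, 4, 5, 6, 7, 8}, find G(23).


The subtraction set is S = {1, 4, 5, 6, 7, 8}.
G(k) = mex{ G(k - s) : s in S, s <= k }. We compute iteratively: G(0) = 0.
G(1) = mex({0}) = 1
G(2) = mex({1}) = 0
G(3) = mex({0}) = 1
G(4) = mex({0, 1}) = 2
G(5) = mex({0, 1, 2}) = 3
G(6) = mex({0, 1, 3}) = 2
G(7) = mex({0, 1, 2}) = 3
G(8) = mex({0, 1, 2, 3}) = 4
G(9) = mex({0, 1, 2, 3, 4}) = 5
G(10) = mex({0, 1, 2, 3, 5}) = 4
G(11) = mex({1, 2, 3, 4}) = 0
G(12) = mex({0, 2, 3, 4}) = 1
G(13) = mex({1, 2, 3, 4, 5}) = 0
G(14) = mex({0, 2, 3, 4, 5}) = 1
G(15) = mex({0, 1, 3, 4, 5}) = 2
G(16) = mex({0, 1, 2, 4, 5}) = 3
G(17) = mex({0, 1, 3, 4, 5}) = 2
G(18) = mex({0, 1, 2, 4}) = 3
Observe that G(11)..G(18) = 0, 1, 0, 1, 2, 3, 2, 3 repeats G(0)..G(7) = 0, 1, 0, 1, 2, 3, 2, 3.
For k >= max(S) = 8, G(k) is determined by the previous 8 values G(k-8)..G(k-1); a window of 8 consecutive values has recurred shifted by 11, so by induction G(k + 11) = G(k) for all k >= 0: the sequence is periodic from the start with period 11.
One period: G(0..10) = 0, 1, 0, 1, 2, 3, 2, 3, 4, 5, 4.
23 mod 11 = 1, so G(23) = G(1) = 1.

1


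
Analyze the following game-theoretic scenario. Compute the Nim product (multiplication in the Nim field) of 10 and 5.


Nim multiplication is bilinear over XOR: (u XOR v) * w = (u*w) XOR (v*w).
So we split each operand into its bit components and XOR the pairwise Nim products.
10 = 2 + 8 (as XOR of powers of 2).
5 = 1 + 4 (as XOR of powers of 2).
Using the standard Nim-product table on single bits:
  2*2 = 3,   2*4 = 8,   2*8 = 12,
  4*4 = 6,   4*8 = 11,  8*8 = 13,
and  1*x = x (identity), k*l = l*k (commutative).
Pairwise Nim products:
  2 * 1 = 2
  2 * 4 = 8
  8 * 1 = 8
  8 * 4 = 11
XOR them: 2 XOR 8 XOR 8 XOR 11 = 9.
Result: 10 * 5 = 9 (in Nim).

9


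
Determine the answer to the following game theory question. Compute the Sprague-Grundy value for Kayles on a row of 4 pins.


Kayles: a move removes 1 or 2 adjacent pins from a contiguous row.
Removing pins from a row of k leaves two independent rows (a, b) with a + b = k - 1 (one pin) or a + b = k - 2 (two pins); an end removal gives a = 0.
By Sprague-Grundy, G(k) = mex{ G(a) XOR G(b) } over all these splits. G(0) = 0.
G(1): splits (0,0):0^0=0 -> mex({0}) = 1
G(2): splits (0,1):0^1=1 (0,0):0^0=0 -> mex({0, 1}) = 2
G(3): splits (0,2):0^2=2 (1,1):1^1=0 (0,1):0^1=1 -> mex({0, 1, 2}) = 3
G(4): splits (0,3):0^3=3 (1,2):1^2=3 (0,2):0^2=2 (1,1):1^1=0 -> mex({0, 2, 3}) = 1
Therefore G(4) = 1.

1


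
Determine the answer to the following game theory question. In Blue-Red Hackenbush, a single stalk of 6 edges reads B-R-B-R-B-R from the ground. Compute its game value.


Edges (from ground): B-R-B-R-B-R
By Berlekamp's sign-expansion rule, a Blue-Red Hackenbush stalk has the value of the surreal number whose sign sequence is the edge sequence with B -> + and R -> -.
Sign sequence: +-+-+-
Trace the sign expansion in the surreal number tree, starting from 0:
Edge 1: B (sign +) -> bounds (0, +inf), value = 1
Edge 2: R (sign -) -> bounds (0, 1), value = 1/2
Edge 3: B (sign +) -> bounds (1/2, 1), value = 3/4
Edge 4: R (sign -) -> bounds (1/2, 3/4), value = 5/8
Edge 5: B (sign +) -> bounds (5/8, 3/4), value = 11/16
Edge 6: R (sign -) -> bounds (5/8, 11/16), value = 21/32
Game value = 21/32

21/32


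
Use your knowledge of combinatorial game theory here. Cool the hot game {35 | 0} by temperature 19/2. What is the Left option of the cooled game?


Original game: {35 | 0} (a switch {a | b} with a > b).
Cooling by t (for t below the temperature (a - b)/2 = 35/2) taxes each move by t: {a | b} cooled by t is {a - t | b + t}.
Cooling amount: t = 19/2
Cooled Left option: 35 - 19/2 = 51/2
Cooled Right option: 0 + 19/2 = 19/2
Cooled game: {51/2 | 19/2}
Left option = 51/2

51/2


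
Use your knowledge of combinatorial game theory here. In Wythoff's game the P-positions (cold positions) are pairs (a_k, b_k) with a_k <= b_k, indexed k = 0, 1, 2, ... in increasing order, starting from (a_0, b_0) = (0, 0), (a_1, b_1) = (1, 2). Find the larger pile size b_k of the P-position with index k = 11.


By Wythoff's theorem, a_k = floor(k * phi) and b_k = floor(k * phi^2) = a_k + k, where phi = (1 + sqrt(5))/2 is the golden ratio.
phi = (1 + sqrt(5))/2 = 1.618034
phi^2 = phi + 1 = 2.618034
k = 11
k * phi^2 = 11 * 2.618034 = 28.798374
b_11 = floor(k * phi^2) = 28 (check: a_11 + k = 17 + 11 = 28)

28


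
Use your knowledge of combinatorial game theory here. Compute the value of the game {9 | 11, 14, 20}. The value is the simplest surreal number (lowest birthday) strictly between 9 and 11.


Left options: {9}, max = 9
Right options: {11, 14, 20}, min = 11
All options are numbers and max(Left) < min(Right), so by the simplicity theorem the value is the simplest (earliest-born) number strictly between 9 and 11.
The only integer strictly between 9 and 11 is 10.
No non-integer in the interval can be simpler: if x is a non-integer in the interval, then floor(x) or ceil(x) also lies in the interval (the interval contains an integer), and both are proper prefixes of x's sign expansion, i.e. born earlier. So the game value is 10.
Game value = 10

10


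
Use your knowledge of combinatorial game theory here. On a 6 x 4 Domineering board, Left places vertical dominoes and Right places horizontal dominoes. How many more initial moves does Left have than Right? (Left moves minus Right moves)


Board is 6 x 4 (rows x cols).
Left (vertical) placements: (rows-1) * cols = 5 * 4 = 20
Right (horizontal) placements: rows * (cols-1) = 6 * 3 = 18
Advantage = Left - Right = 20 - 18 = 2

2


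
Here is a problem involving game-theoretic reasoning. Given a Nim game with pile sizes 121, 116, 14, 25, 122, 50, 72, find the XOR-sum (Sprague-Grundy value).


We need the XOR (exclusive or) of all pile sizes.
After XOR-ing pile 1 (size 121): 0 XOR 121 = 121
After XOR-ing pile 2 (size 116): 121 XOR 116 = 13
After XOR-ing pile 3 (size 14): 13 XOR 14 = 3
After XOR-ing pile 4 (size 25): 3 XOR 25 = 26
After XOR-ing pile 5 (size 122): 26 XOR 122 = 96
After XOR-ing pile 6 (size 50): 96 XOR 50 = 82
After XOR-ing pile 7 (size 72): 82 XOR 72 = 26
The Nim-value of this position is 26.

26


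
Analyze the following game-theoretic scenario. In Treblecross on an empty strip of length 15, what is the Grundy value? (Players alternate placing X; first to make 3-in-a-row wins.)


Treblecross: place X on empty cells; 3-in-a-row wins.
Playing within two cells of an existing X lets the opponent win at once, so sensible play treats the cells i-2..i+2 around each X as dead. The player left with no safe cell loses, so this is a normal-play take-away game on strips of safe cells.
Placing X at cell i (0-indexed) of a strip of k safe cells leaves independent strips of sizes max(0, i-2) and max(0, k-i-3). Hence G(k) = mex{ G(max(0,i-2)) XOR G(max(0,k-i-3)) : 0 <= i < k }, with G(0) = 0.
G(1): splits (0,0):0^0=0 -> mex({0}) = 1
G(2): splits (0,0):0^0=0 -> mex({0}) = 1
G(3): splits (0,0):0^0=0 -> mex({0}) = 1
G(4): splits (0,1):0^1=1 (0,0):0^0=0 -> mex({0, 1}) = 2
G(5): splits (0,2):0^1=1 (0,1):0^1=1 (0,0):0^0=0 -> mex({0, 1}) = 2
G(6) = mex({1}) = 0
G(7) = mex({0, 1, 2}) = 3
G(8) = mex({0, 1, 2}) = 3
G(9) = mex({0, 2}) = 1
G(10) = mex({0, 2, 3}) = 1
G(11) = mex({0, 3}) = 1
G(12) = mex({1, 3}) = 0
G(13) = mex({0, 1, 2, 3}) = 4
G(14) = mex({0, 1, 2}) = 3
G(15) = mex({0, 1, 2}) = 3
Therefore G(15) = 3.

3


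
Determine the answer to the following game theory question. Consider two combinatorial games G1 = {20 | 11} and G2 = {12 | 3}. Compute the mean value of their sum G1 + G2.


G1 = {20 | 11}, G2 = {12 | 3}
Each is a switch {a | b} with numbers a > b; its mean value is (a + b)/2, and mean value is additive over game sums: m(G1 + G2) = m(G1) + m(G2).
Mean of G1 = (20 + (11))/2 = 31/2 = 31/2
Mean of G2 = (12 + (3))/2 = 15/2 = 15/2
Mean of G1 + G2 = 31/2 + 15/2 = 23

23


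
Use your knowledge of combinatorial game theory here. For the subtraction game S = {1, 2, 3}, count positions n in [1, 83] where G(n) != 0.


Subtraction set S = {1, 2, 3}, so G(n) = n mod 4.
G(n) = 0 when n is a multiple of 4.
Multiples of 4 in [1, 83]: 20
N-positions (nonzero Grundy) = 83 - 20 = 63

63


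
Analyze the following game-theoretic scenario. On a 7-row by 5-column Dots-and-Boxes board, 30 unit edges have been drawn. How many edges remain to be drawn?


Grid: 7 x 5 boxes, i.e. 8 rows and 6 columns of dots.
Horizontal edges: (rows + 1) * cols = 8 * 5 = 40
Vertical edges: rows * (cols + 1) = 7 * 6 = 42
Total edges: 40 + 42 = 82
Edges drawn: 30
Remaining: 82 - 30 = 52

52


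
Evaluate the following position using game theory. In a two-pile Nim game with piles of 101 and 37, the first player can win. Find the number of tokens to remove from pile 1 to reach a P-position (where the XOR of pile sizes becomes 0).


Piles: 101 and 37
Current XOR: 101 XOR 37 = 64 (non-zero, so this is an N-position).
To make the XOR zero, we need to find a move that balances the piles.
For pile 1 (size 101): target = 101 XOR 64 = 37
We reduce pile 1 from 101 to 37.
Tokens removed: 101 - 37 = 64
Verification: 37 XOR 37 = 0

64


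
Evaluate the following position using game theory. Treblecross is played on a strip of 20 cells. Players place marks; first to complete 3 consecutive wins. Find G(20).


Treblecross: place X on empty cells; 3-in-a-row wins.
Playing within two cells of an existing X lets the opponent win at once, so sensible play treats the cells i-2..i+2 around each X as dead. The player left with no safe cell loses, so this is a normal-play take-away game on strips of safe cells.
Placing X at cell i (0-indexed) of a strip of k safe cells leaves independent strips of sizes max(0, i-2) and max(0, k-i-3). Hence G(k) = mex{ G(max(0,i-2)) XOR G(max(0,k-i-3)) : 0 <= i < k }, with G(0) = 0.
G(1): splits (0,0):0^0=0 -> mex({0}) = 1
G(2): splits (0,0):0^0=0 -> mex({0}) = 1
G(3): splits (0,0):0^0=0 -> mex({0}) = 1
G(4): splits (0,1):0^1=1 (0,0):0^0=0 -> mex({0, 1}) = 2
G(5): splits (0,2):0^1=1 (0,1):0^1=1 (0,0):0^0=0 -> mex({0, 1}) = 2
G(6) = mex({1}) = 0
G(7) = mex({0, 1, 2}) = 3
G(8) = mex({0, 1, 2}) = 3
G(9) = mex({0, 2}) = 1
G(10) = mex({0, 2, 3}) = 1
G(11) = mex({0, 3}) = 1
G(12) = mex({1, 3}) = 0
G(13) = mex({0, 1, 2, 3}) = 4
G(14) = mex({0, 1, 2}) = 3
G(15) = mex({0, 1, 2}) = 3
G(16) = mex({0, 1, 2, 4}) = 3
G(17) = mex({0, 1, 3, 4}) = 2
G(18) = mex({0, 1, 3, 4}) = 2
G(19) = mex({0, 1, 3, 5}) = 2
G(20) = mex({0, 1, 2, 3, 5}) = 4
Therefore G(20) = 4.

4


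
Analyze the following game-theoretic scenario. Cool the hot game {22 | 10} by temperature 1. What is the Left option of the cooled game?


Original game: {22 | 10} (a switch {a | b} with a > b).
Cooling by t (for t below the temperature (a - b)/2 = 6) taxes each move by t: {a | b} cooled by t is {a - t | b + t}.
Cooling amount: t = 1
Cooled Left option: 22 - 1 = 21
Cooled Right option: 10 + 1 = 11
Cooled game: {21 | 11}
Left option = 21

21


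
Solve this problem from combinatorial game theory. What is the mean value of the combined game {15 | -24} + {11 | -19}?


G1 = {15 | -24}, G2 = {11 | -19}
Each is a switch {a | b} with numbers a > b; its mean value is (a + b)/2, and mean value is additive over game sums: m(G1 + G2) = m(G1) + m(G2).
Mean of G1 = (15 + (-24))/2 = -9/2 = -9/2
Mean of G2 = (11 + (-19))/2 = -8/2 = -4
Mean of G1 + G2 = -9/2 + -4 = -17/2

-17/2


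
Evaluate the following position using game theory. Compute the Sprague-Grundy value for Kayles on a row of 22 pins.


Kayles: a move removes 1 or 2 adjacent pins from a contiguous row.
Removing pins from a row of k leaves two independent rows (a, b) with a + b = k - 1 (one pin) or a + b = k - 2 (two pins); an end removal gives a = 0.
By Sprague-Grundy, G(k) = mex{ G(a) XOR G(b) } over all these splits. G(0) = 0.
G(1): splits (0,0):0^0=0 -> mex({0}) = 1
G(2): splits (0,1):0^1=1 (0,0):0^0=0 -> mex({0, 1}) = 2
G(3): splits (0,2):0^2=2 (1,1):1^1=0 (0,1):0^1=1 -> mex({0, 1, 2}) = 3
G(4): splits (0,3):0^3=3 (1,2):1^2=3 (0,2):0^2=2 (1,1):1^1=0 -> mex({0, 2, 3}) = 1
G(5): splits (0,4):0^1=1 (1,3):1^3=2 (2,2):2^2=0 (0,3):0^3=3 (1,2):1^2=3 -> mex({0, 1, 2, 3}) = 4
G(6) = mex({0, 1, 2, 4}) = 3
G(7) = mex({0, 1, 3, 4, 5}) = 2
G(8) = mex({0, 2, 3, 5, 6}) = 1
G(9) = mex({0, 1, 2, 3, 6, 7}) = 4
G(10) = mex({0, 1, 3, 4, 5, 7}) = 2
G(11) = mex({0, 1, 2, 3, 4, 5}) = 6
G(12) = mex({0, 1, 2, 3, 5, 6, 7}) = 4
G(13) = mex({0, 2, 3, 4, 6, 7}) = 1
G(14) = mex({0, 1, 4, 5, 6, 7}) = 2
G(15) = mex({0, 1, 2, 3, 4, 5, 6}) = 7
G(16) = mex({0, 2, 3, 5, 6, 7}) = 1
G(17) = mex({0, 1, 2, 3, 5, 6, 7}) = 4
G(18) = mex({0, 1, 2, 4, 5, 6}) = 3
G(19) = mex({0, 1, 3, 4, 5, 7}) = 2
G(20) = mex({0, 2, 3, 4, 5, 6, 7}) = 1
G(21) = mex({0, 1, 2, 3, 5, 6, 7}) = 4
G(22) = mex({0, 1, 2, 3, 4, 5, 7}) = 6
Therefore G(22) = 6.

6


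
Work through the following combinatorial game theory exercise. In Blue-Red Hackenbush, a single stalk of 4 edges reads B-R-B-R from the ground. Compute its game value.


Edges (from ground): B-R-B-R
By Berlekamp's sign-expansion rule, a Blue-Red Hackenbush stalk has the value of the surreal number whose sign sequence is the edge sequence with B -> + and R -> -.
Sign sequence: +-+-
Trace the sign expansion in the surreal number tree, starting from 0:
Edge 1: B (sign +) -> bounds (0, +inf), value = 1
Edge 2: R (sign -) -> bounds (0, 1), value = 1/2
Edge 3: B (sign +) -> bounds (1/2, 1), value = 3/4
Edge 4: R (sign -) -> bounds (1/2, 3/4), value = 5/8
Game value = 5/8

5/8


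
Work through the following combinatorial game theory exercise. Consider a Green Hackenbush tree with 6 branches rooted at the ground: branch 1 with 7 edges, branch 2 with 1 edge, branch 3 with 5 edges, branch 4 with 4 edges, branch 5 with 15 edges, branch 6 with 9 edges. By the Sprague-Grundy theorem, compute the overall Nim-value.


The tree has 6 branches from the ground vertex.
In Green Hackenbush, the Nim-value of a simple path of length k is k.
Branch 1: length 7, Nim-value = 7
Branch 2: length 1, Nim-value = 1
Branch 3: length 5, Nim-value = 5
Branch 4: length 4, Nim-value = 4
Branch 5: length 15, Nim-value = 15
Branch 6: length 9, Nim-value = 9
Total Nim-value = XOR of all branch values:
0 XOR 7 = 7
7 XOR 1 = 6
6 XOR 5 = 3
3 XOR 4 = 7
7 XOR 15 = 8
8 XOR 9 = 1
Nim-value of the tree = 1

1


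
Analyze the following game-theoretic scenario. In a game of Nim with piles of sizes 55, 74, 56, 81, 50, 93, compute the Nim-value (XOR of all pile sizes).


We need the XOR (exclusive or) of all pile sizes.
After XOR-ing pile 1 (size 55): 0 XOR 55 = 55
After XOR-ing pile 2 (size 74): 55 XOR 74 = 125
After XOR-ing pile 3 (size 56): 125 XOR 56 = 69
After XOR-ing pile 4 (size 81): 69 XOR 81 = 20
After XOR-ing pile 5 (size 50): 20 XOR 50 = 38
After XOR-ing pile 6 (size 93): 38 XOR 93 = 123
The Nim-value of this position is 123.

123


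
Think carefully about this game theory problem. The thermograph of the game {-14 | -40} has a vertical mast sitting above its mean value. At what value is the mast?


Game = {-14 | -40}, a switch {a | b} with numbers a > b.
Its thermograph has left wall a - t and right wall b + t, which meet at t = (a - b)/2, where both equal (a + b)/2. So the mast (mean value) is at (a + b)/2.
Mean = (-14 + (-40))/2 = -54/2 = -27

-27


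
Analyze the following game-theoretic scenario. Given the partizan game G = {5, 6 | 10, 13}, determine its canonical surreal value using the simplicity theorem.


Left options: {5, 6}, max = 6
Right options: {10, 13}, min = 10
All options are numbers and max(Left) < min(Right), so by the simplicity theorem the value is the simplest (earliest-born) number strictly between 6 and 10.
Integers 7 through 9 all lie strictly between 6 and 10.
Among integers, the simplest (lowest birthday = smallest |n|; 0 is born on day 0, +-n on day n) is 7.
No non-integer in the interval can be simpler: if x is a non-integer in the interval, then floor(x) or ceil(x) also lies in the interval (the interval contains an integer), and both are proper prefixes of x's sign expansion, i.e. born earlier. So the game value is 7.
Game value = 7

7


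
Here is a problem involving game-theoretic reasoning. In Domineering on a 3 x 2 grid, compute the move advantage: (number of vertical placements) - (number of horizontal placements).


Board is 3 x 2 (rows x cols).
Left (vertical) placements: (rows-1) * cols = 2 * 2 = 4
Right (horizontal) placements: rows * (cols-1) = 3 * 1 = 3
Advantage = Left - Right = 4 - 3 = 1

1


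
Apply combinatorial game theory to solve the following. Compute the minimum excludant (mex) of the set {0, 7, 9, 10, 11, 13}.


Set = {0, 7, 9, 10, 11, 13}
0 is in the set.
1 is NOT in the set. This is the mex.
mex = 1

1


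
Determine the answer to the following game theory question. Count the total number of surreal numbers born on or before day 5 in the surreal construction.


Day 0: {|} = 0 is born. Count = 1.
Day n: the number of surreal numbers born by day n is 2^(n+1) - 1.
By day 0: 2^1 - 1 = 1
By day 1: 2^2 - 1 = 3
By day 2: 2^3 - 1 = 7
By day 3: 2^4 - 1 = 15
By day 4: 2^5 - 1 = 31
By day 5: 2^6 - 1 = 63
By day 5: 63 surreal numbers.

63


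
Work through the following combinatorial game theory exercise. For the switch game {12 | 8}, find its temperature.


The game is {12 | 8}, a switch {a | b} with numbers a > b.
Cooling {a | b} by t gives {a - t | b + t}, which stops being hot when a - t = b + t, i.e. at t = (a - b)/2. So the temperature of a switch is (a - b)/2.
Temperature = (Left option - Right option) / 2
= (12 - (8)) / 2
= 4 / 2
= 2

2


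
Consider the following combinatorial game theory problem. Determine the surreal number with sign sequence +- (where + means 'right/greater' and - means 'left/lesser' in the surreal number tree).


Sign expansion: +-
Rule: track bounds (lo, hi), initially (-inf, +inf). On '+', the current value becomes lo and we move to the simplest number in (value, hi): value + 1 if hi = +inf, otherwise the midpoint (value + hi)/2. On '-', the current value becomes hi and we move to value - 1 if lo = -inf, otherwise the midpoint (lo + value)/2.
Start at 0.
Step 1: sign = +, move right. Bounds: (0, +inf). Value = 1
Step 2: sign = -, move left. Bounds: (0, 1). Value = 1/2
The surreal number with sign expansion +- is 1/2.

1/2


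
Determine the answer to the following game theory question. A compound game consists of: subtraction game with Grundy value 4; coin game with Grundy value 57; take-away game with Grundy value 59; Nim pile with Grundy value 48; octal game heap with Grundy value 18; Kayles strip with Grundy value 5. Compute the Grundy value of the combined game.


By the Sprague-Grundy theorem, the Grundy value of a sum of games is the XOR of individual Grundy values.
subtraction game: Grundy value = 4. Running XOR: 0 XOR 4 = 4
coin game: Grundy value = 57. Running XOR: 4 XOR 57 = 61
take-away game: Grundy value = 59. Running XOR: 61 XOR 59 = 6
Nim pile: Grundy value = 48. Running XOR: 6 XOR 48 = 54
octal game heap: Grundy value = 18. Running XOR: 54 XOR 18 = 36
Kayles strip: Grundy value = 5. Running XOR: 36 XOR 5 = 33
The combined Grundy value is 33.

33


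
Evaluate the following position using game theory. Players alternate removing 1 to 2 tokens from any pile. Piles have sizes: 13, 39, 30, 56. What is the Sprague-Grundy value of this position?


Subtraction set: {1, 2}
For this subtraction set, G(n) = n mod 3 (period = max + 1 = 3).
Pile 1 (size 13): G(13) = 13 mod 3 = 1
Pile 2 (size 39): G(39) = 39 mod 3 = 0
Pile 3 (size 30): G(30) = 30 mod 3 = 0
Pile 4 (size 56): G(56) = 56 mod 3 = 2
Total Grundy value = XOR of all: 1 XOR 0 XOR 0 XOR 2 = 3

3


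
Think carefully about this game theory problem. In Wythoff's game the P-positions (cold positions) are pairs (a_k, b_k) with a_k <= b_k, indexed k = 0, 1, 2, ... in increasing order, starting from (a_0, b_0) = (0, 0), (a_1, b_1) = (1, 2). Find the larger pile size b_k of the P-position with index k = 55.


By Wythoff's theorem, a_k = floor(k * phi) and b_k = floor(k * phi^2) = a_k + k, where phi = (1 + sqrt(5))/2 is the golden ratio.
phi = (1 + sqrt(5))/2 = 1.618034
phi^2 = phi + 1 = 2.618034
k = 55
k * phi^2 = 55 * 2.618034 = 143.991869
b_55 = floor(k * phi^2) = 143 (check: a_55 + k = 88 + 55 = 143)

143


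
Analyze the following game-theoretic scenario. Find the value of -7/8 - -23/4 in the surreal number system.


x = -7/8, y = -23/4
Converting to common denominator: 8
x = -7/8, y = -46/8
x - y = -7/8 - -23/4 = 39/8

39/8


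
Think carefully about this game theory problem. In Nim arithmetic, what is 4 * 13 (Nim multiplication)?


Nim multiplication is bilinear over XOR: (u XOR v) * w = (u*w) XOR (v*w).
So we split each operand into its bit components and XOR the pairwise Nim products.
4 = 4 (as XOR of powers of 2).
13 = 1 + 4 + 8 (as XOR of powers of 2).
Using the standard Nim-product table on single bits:
  2*2 = 3,   2*4 = 8,   2*8 = 12,
  4*4 = 6,   4*8 = 11,  8*8 = 13,
and  1*x = x (identity), k*l = l*k (commutative).
Pairwise Nim products:
  4 * 1 = 4
  4 * 4 = 6
  4 * 8 = 11
XOR them: 4 XOR 6 XOR 11 = 9.
Result: 4 * 13 = 9 (in Nim).

9


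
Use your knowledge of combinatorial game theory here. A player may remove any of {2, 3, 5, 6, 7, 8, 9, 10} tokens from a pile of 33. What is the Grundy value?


The subtraction set is S = {2, 3, 5, 6, 7, 8, 9, 10}.
G(k) = mex{ G(k - s) : s in S, s <= k }. We compute iteratively: G(0) = 0.
G(1) = mex({}) = 0
G(2) = mex({0}) = 1
G(3) = mex({0}) = 1
G(4) = mex({0, 1}) = 2
G(5) = mex({0, 1}) = 2
G(6) = mex({0, 1, 2}) = 3
G(7) = mex({0, 1, 2}) = 3
G(8) = mex({0, 1, 2, 3}) = 4
G(9) = mex({0, 1, 2, 3}) = 4
G(10) = mex({0, 1, 2, 3, 4}) = 5
G(11) = mex({0, 1, 2, 3, 4}) = 5
G(12) = mex({1, 2, 3, 4, 5}) = 0
G(13) = mex({1, 2, 3, 4, 5}) = 0
G(14) = mex({0, 2, 3, 4, 5}) = 1
G(15) = mex({0, 2, 3, 4, 5}) = 1
G(16) = mex({0, 1, 3, 4, 5}) = 2
G(17) = mex({0, 1, 3, 4, 5}) = 2
G(18) = mex({0, 1, 2, 4, 5}) = 3
G(19) = mex({0, 1, 2, 4, 5}) = 3
G(20) = mex({0, 1, 2, 3, 5}) = 4
G(21) = mex({0, 1, 2, 3, 5}) = 4
Observe that G(12)..G(21) = 0, 0, 1, 1, 2, 2, 3, 3, 4, 4 repeats G(0)..G(9) = 0, 0, 1, 1, 2, 2, 3, 3, 4, 4.
For k >= max(S) = 10, G(k) is determined by the previous 10 values G(k-10)..G(k-1); a window of 10 consecutive values has recurred shifted by 12, so by induction G(k + 12) = G(k) for all k >= 0: the sequence is periodic from the start with period 12.
One period: G(0..11) = 0, 0, 1, 1, 2, 2, 3, 3, 4, 4, 5, 5.
33 mod 12 = 9, so G(33) = G(9) = 4.

4


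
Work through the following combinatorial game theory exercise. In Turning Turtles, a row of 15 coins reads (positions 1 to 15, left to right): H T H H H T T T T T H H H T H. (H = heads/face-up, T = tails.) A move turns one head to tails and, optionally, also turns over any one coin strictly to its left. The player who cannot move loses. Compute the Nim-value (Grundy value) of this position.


Coins: H T H H H T T T T T H H H T H
Key fact: a single head at position k behaves exactly like a Nim heap of size k (turning it to T and optionally flipping a coin at j < k corresponds to moving the heap from k to j, or to 0), and heads combine as a disjunctive sum (two heads at the same place would cancel, matching j XOR j = 0). So the Nim-value is the XOR of the 1-indexed positions of the heads.
Face-up positions (1-indexed): [1, 3, 4, 5, 11, 12, 13, 15]
XOR 0 with 1: 0 XOR 1 = 1
XOR 1 with 3: 1 XOR 3 = 2
XOR 2 with 4: 2 XOR 4 = 6
XOR 6 with 5: 6 XOR 5 = 3
XOR 3 with 11: 3 XOR 11 = 8
XOR 8 with 12: 8 XOR 12 = 4
XOR 4 with 13: 4 XOR 13 = 9
XOR 9 with 15: 9 XOR 15 = 6
Nim-value = 6

6


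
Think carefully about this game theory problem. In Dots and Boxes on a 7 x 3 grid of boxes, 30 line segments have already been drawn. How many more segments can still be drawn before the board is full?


Grid: 7 x 3 boxes, i.e. 8 rows and 4 columns of dots.
Horizontal edges: (rows + 1) * cols = 8 * 3 = 24
Vertical edges: rows * (cols + 1) = 7 * 4 = 28
Total edges: 24 + 28 = 52
Edges drawn: 30
Remaining: 52 - 30 = 22

22


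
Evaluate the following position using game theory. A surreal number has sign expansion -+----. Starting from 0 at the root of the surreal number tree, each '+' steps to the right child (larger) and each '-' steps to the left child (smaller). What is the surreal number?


Sign expansion: -+----
Rule: track bounds (lo, hi), initially (-inf, +inf). On '+', the current value becomes lo and we move to the simplest number in (value, hi): value + 1 if hi = +inf, otherwise the midpoint (value + hi)/2. On '-', the current value becomes hi and we move to value - 1 if lo = -inf, otherwise the midpoint (lo + value)/2.
Start at 0.
Step 1: sign = -, move left. Bounds: (-inf, 0). Value = -1
Step 2: sign = +, move right. Bounds: (-1, 0). Value = -1/2
Step 3: sign = -, move left. Bounds: (-1, -1/2). Value = -3/4
Step 4: sign = -, move left. Bounds: (-1, -3/4). Value = -7/8
Step 5: sign = -, move left. Bounds: (-1, -7/8). Value = -15/16
Step 6: sign = -, move left. Bounds: (-1, -15/16). Value = -31/32
The surreal number with sign expansion -+---- is -31/32.

-31/32


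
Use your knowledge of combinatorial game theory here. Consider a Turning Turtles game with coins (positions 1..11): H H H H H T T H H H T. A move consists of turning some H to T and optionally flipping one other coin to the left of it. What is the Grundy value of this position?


Coins: H H H H H T T H H H T
Key fact: a single head at position k behaves exactly like a Nim heap of size k (turning it to T and optionally flipping a coin at j < k corresponds to moving the heap from k to j, or to 0), and heads combine as a disjunctive sum (two heads at the same place would cancel, matching j XOR j = 0). So the Nim-value is the XOR of the 1-indexed positions of the heads.
Face-up positions (1-indexed): [1, 2, 3, 4, 5, 8, 9, 10]
XOR 0 with 1: 0 XOR 1 = 1
XOR 1 with 2: 1 XOR 2 = 3
XOR 3 with 3: 3 XOR 3 = 0
XOR 0 with 4: 0 XOR 4 = 4
XOR 4 with 5: 4 XOR 5 = 1
XOR 1 with 8: 1 XOR 8 = 9
XOR 9 with 9: 9 XOR 9 = 0
XOR 0 with 10: 0 XOR 10 = 10
Nim-value = 10

10


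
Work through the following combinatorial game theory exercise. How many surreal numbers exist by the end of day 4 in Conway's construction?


Day 0: {|} = 0 is born. Count = 1.
Day n: the number of surreal numbers born by day n is 2^(n+1) - 1.
By day 0: 2^1 - 1 = 1
By day 1: 2^2 - 1 = 3
By day 2: 2^3 - 1 = 7
By day 3: 2^4 - 1 = 15
By day 4: 2^5 - 1 = 31
By day 4: 31 surreal numbers.

31


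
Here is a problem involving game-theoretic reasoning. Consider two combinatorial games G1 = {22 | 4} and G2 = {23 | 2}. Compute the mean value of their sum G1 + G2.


G1 = {22 | 4}, G2 = {23 | 2}
Each is a switch {a | b} with numbers a > b; its mean value is (a + b)/2, and mean value is additive over game sums: m(G1 + G2) = m(G1) + m(G2).
Mean of G1 = (22 + (4))/2 = 26/2 = 13
Mean of G2 = (23 + (2))/2 = 25/2 = 25/2
Mean of G1 + G2 = 13 + 25/2 = 51/2

51/2


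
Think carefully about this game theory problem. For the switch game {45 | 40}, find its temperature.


The game is {45 | 40}, a switch {a | b} with numbers a > b.
Cooling {a | b} by t gives {a - t | b + t}, which stops being hot when a - t = b + t, i.e. at t = (a - b)/2. So the temperature of a switch is (a - b)/2.
Temperature = (Left option - Right option) / 2
= (45 - (40)) / 2
= 5 / 2
= 5/2

5/2


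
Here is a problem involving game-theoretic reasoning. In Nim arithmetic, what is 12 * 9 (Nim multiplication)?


Nim multiplication is bilinear over XOR: (u XOR v) * w = (u*w) XOR (v*w).
So we split each operand into its bit components and XOR the pairwise Nim products.
12 = 4 + 8 (as XOR of powers of 2).
9 = 1 + 8 (as XOR of powers of 2).
Using the standard Nim-product table on single bits:
  2*2 = 3,   2*4 = 8,   2*8 = 12,
  4*4 = 6,   4*8 = 11,  8*8 = 13,
and  1*x = x (identity), k*l = l*k (commutative).
Pairwise Nim products:
  4 * 1 = 4
  4 * 8 = 11
  8 * 1 = 8
  8 * 8 = 13
XOR them: 4 XOR 11 XOR 8 XOR 13 = 10.
Result: 12 * 9 = 10 (in Nim).

10


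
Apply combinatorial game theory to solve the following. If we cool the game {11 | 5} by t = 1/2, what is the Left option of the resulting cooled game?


Original game: {11 | 5} (a switch {a | b} with a > b).
Cooling by t (for t below the temperature (a - b)/2 = 3) taxes each move by t: {a | b} cooled by t is {a - t | b + t}.
Cooling amount: t = 1/2
Cooled Left option: 11 - 1/2 = 21/2
Cooled Right option: 5 + 1/2 = 11/2
Cooled game: {21/2 | 11/2}
Left option = 21/2

21/2


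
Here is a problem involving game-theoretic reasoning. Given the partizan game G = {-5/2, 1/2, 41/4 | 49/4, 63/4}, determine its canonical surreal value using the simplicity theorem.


Left options: {-5/2, 1/2, 41/4}, max = 41/4
Right options: {49/4, 63/4}, min = 49/4
All options are numbers and max(Left) < min(Right), so by the simplicity theorem the value is the simplest (earliest-born) number strictly between 41/4 and 49/4.
Integers 11 through 12 all lie strictly between 41/4 and 49/4.
Among integers, the simplest (lowest birthday = smallest |n|; 0 is born on day 0, +-n on day n) is 11.
No non-integer in the interval can be simpler: if x is a non-integer in the interval, then floor(x) or ceil(x) also lies in the interval (the interval contains an integer), and both are proper prefixes of x's sign expansion, i.e. born earlier. So the game value is 11.
Game value = 11

11


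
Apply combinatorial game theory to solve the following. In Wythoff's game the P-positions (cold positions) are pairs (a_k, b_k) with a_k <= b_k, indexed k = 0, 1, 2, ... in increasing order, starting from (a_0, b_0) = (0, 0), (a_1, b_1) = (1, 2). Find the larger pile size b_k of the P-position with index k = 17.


By Wythoff's theorem, a_k = floor(k * phi) and b_k = floor(k * phi^2) = a_k + k, where phi = (1 + sqrt(5))/2 is the golden ratio.
phi = (1 + sqrt(5))/2 = 1.618034
phi^2 = phi + 1 = 2.618034
k = 17
k * phi^2 = 17 * 2.618034 = 44.506578
b_17 = floor(k * phi^2) = 44 (check: a_17 + k = 27 + 17 = 44)

44


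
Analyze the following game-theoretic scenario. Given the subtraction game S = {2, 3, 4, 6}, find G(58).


The subtraction set is S = {2, 3, 4, 6}.
G(k) = mex{ G(k - s) : s in S, s <= k }. We compute iteratively: G(0) = 0.
G(1) = mex({}) = 0
G(2) = mex({0}) = 1
G(3) = mex({0}) = 1
G(4) = mex({0, 1}) = 2
G(5) = mex({0, 1}) = 2
G(6) = mex({0, 1, 2}) = 3
G(7) = mex({0, 1, 2}) = 3
G(8) = mex({1, 2, 3}) = 0
G(9) = mex({1, 2, 3}) = 0
G(10) = mex({0, 2, 3}) = 1
G(11) = mex({0, 2, 3}) = 1
G(12) = mex({0, 1, 3}) = 2
G(13) = mex({0, 1, 3}) = 2
Observe that G(8)..G(13) = 0, 0, 1, 1, 2, 2 repeats G(0)..G(5) = 0, 0, 1, 1, 2, 2.
For k >= max(S) = 6, G(k) is determined by the previous 6 values G(k-6)..G(k-1); a window of 6 consecutive values has recurred shifted by 8, so by induction G(k + 8) = G(k) for all k >= 0: the sequence is periodic from the start with period 8.
One period: G(0..7) = 0, 0, 1, 1, 2, 2, 3, 3.
58 mod 8 = 2, so G(58) = G(2) = 1.

1


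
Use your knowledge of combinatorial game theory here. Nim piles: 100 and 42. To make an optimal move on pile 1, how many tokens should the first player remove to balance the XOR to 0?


Piles: 100 and 42
Current XOR: 100 XOR 42 = 78 (non-zero, so this is an N-position).
To make the XOR zero, we need to find a move that balances the piles.
For pile 1 (size 100): target = 100 XOR 78 = 42
We reduce pile 1 from 100 to 42.
Tokens removed: 100 - 42 = 58
Verification: 42 XOR 42 = 0

58


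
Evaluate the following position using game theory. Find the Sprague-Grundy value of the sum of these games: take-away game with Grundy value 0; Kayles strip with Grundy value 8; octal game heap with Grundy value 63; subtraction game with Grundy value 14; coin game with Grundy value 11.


By the Sprague-Grundy theorem, the Grundy value of a sum of games is the XOR of individual Grundy values.
take-away game: Grundy value = 0. Running XOR: 0 XOR 0 = 0
Kayles strip: Grundy value = 8. Running XOR: 0 XOR 8 = 8
octal game heap: Grundy value = 63. Running XOR: 8 XOR 63 = 55
subtraction game: Grundy value = 14. Running XOR: 55 XOR 14 = 57
coin game: Grundy value = 11. Running XOR: 57 XOR 11 = 50
The combined Grundy value is 50.

50


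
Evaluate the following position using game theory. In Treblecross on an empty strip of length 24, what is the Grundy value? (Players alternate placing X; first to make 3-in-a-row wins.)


Treblecross: place X on empty cells; 3-in-a-row wins.
Playing within two cells of an existing X lets the opponent win at once, so sensible play treats the cells i-2..i+2 around each X as dead. The player left with no safe cell loses, so this is a normal-play take-away game on strips of safe cells.
Placing X at cell i (0-indexed) of a strip of k safe cells leaves independent strips of sizes max(0, i-2) and max(0, k-i-3). Hence G(k) = mex{ G(max(0,i-2)) XOR G(max(0,k-i-3)) : 0 <= i < k }, with G(0) = 0.
G(1): splits (0,0):0^0=0 -> mex({0}) = 1
G(2): splits (0,0):0^0=0 -> mex({0}) = 1
G(3): splits (0,0):0^0=0 -> mex({0}) = 1
G(4): splits (0,1):0^1=1 (0,0):0^0=0 -> mex({0, 1}) = 2
G(5): splits (0,2):0^1=1 (0,1):0^1=1 (0,0):0^0=0 -> mex({0, 1}) = 2
G(6) = mex({1}) = 0
G(7) = mex({0, 1, 2}) = 3
G(8) = mex({0, 1, 2}) = 3
G(9) = mex({0, 2}) = 1
G(10) = mex({0, 2, 3}) = 1
G(11) = mex({0, 3}) = 1
G(12) = mex({1, 3}) = 0
G(13) = mex({0, 1, 2, 3}) = 4
G(14) = mex({0, 1, 2}) = 3
G(15) = mex({0, 1, 2}) = 3
G(16) = mex({0, 1, 2, 4}) = 3
G(17) = mex({0, 1, 3, 4}) = 2
G(18) = mex({0, 1, 3, 4}) = 2
G(19) = mex({0, 1, 3, 5}) = 2
G(20) = mex({0, 1, 2, 3, 5}) = 4
G(21) = mex({0, 1, 2, 3, 5}) = 4
G(22) = mex({1, 2, 6}) = 0
G(23) = mex({0, 1, 2, 3, 4, 6}) = 5
G(24) = mex({0, 1, 2, 3, 4}) = 5
Therefore G(24) = 5.

5


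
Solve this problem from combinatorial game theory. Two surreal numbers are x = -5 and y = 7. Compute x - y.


x = -5, y = 7
x - y = -5 - 7 = -12

-12


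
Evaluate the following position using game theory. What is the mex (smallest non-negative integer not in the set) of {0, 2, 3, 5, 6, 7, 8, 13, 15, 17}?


Set = {0, 2, 3, 5, 6, 7, 8, 13, 15, 17}
0 is in the set.
1 is NOT in the set. This is the mex.
mex = 1

1


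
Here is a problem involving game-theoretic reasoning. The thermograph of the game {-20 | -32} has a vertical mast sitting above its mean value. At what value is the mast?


Game = {-20 | -32}, a switch {a | b} with numbers a > b.
Its thermograph has left wall a - t and right wall b + t, which meet at t = (a - b)/2, where both equal (a + b)/2. So the mast (mean value) is at (a + b)/2.
Mean = (-20 + (-32))/2 = -52/2 = -26

-26


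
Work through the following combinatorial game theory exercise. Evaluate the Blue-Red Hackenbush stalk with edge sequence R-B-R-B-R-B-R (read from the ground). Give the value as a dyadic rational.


Edges (from ground): R-B-R-B-R-B-R
By Berlekamp's sign-expansion rule, a Blue-Red Hackenbush stalk has the value of the surreal number whose sign sequence is the edge sequence with B -> + and R -> -.
Sign sequence: -+-+-+-
Trace the sign expansion in the surreal number tree, starting from 0:
Edge 1: R (sign -) -> bounds (-inf, 0), value = -1
Edge 2: B (sign +) -> bounds (-1, 0), value = -1/2
Edge 3: R (sign -) -> bounds (-1, -1/2), value = -3/4
Edge 4: B (sign +) -> bounds (-3/4, -1/2), value = -5/8
Edge 5: R (sign -) -> bounds (-3/4, -5/8), value = -11/16
Edge 6: B (sign +) -> bounds (-11/16, -5/8), value = -21/32
Edge 7: R (sign -) -> bounds (-11/16, -21/32), value = -43/64
Game value = -43/64

-43/64


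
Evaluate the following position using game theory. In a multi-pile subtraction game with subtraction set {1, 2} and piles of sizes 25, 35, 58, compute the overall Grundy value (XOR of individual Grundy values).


Subtraction set: {1, 2}
For this subtraction set, G(n) = n mod 3 (period = max + 1 = 3).
Pile 1 (size 25): G(25) = 25 mod 3 = 1
Pile 2 (size 35): G(35) = 35 mod 3 = 2
Pile 3 (size 58): G(58) = 58 mod 3 = 1
Total Grundy value = XOR of all: 1 XOR 2 XOR 1 = 2

2


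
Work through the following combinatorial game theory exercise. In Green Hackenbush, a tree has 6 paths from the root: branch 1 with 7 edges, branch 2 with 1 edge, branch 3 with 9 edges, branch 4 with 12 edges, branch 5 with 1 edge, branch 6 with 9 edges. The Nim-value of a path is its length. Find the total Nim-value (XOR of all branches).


The tree has 6 branches from the ground vertex.
In Green Hackenbush, the Nim-value of a simple path of length k is k.
Branch 1: length 7, Nim-value = 7
Branch 2: length 1, Nim-value = 1
Branch 3: length 9, Nim-value = 9
Branch 4: length 12, Nim-value = 12
Branch 5: length 1, Nim-value = 1
Branch 6: length 9, Nim-value = 9
Total Nim-value = XOR of all branch values:
0 XOR 7 = 7
7 XOR 1 = 6
6 XOR 9 = 15
15 XOR 12 = 3
3 XOR 1 = 2
2 XOR 9 = 11
Nim-value of the tree = 11

11


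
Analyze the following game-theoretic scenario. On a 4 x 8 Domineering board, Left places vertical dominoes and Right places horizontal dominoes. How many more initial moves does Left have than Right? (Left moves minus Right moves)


Board is 4 x 8 (rows x cols).
Left (vertical) placements: (rows-1) * cols = 3 * 8 = 24
Right (horizontal) placements: rows * (cols-1) = 4 * 7 = 28
Advantage = Left - Right = 24 - 28 = -4

-4
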